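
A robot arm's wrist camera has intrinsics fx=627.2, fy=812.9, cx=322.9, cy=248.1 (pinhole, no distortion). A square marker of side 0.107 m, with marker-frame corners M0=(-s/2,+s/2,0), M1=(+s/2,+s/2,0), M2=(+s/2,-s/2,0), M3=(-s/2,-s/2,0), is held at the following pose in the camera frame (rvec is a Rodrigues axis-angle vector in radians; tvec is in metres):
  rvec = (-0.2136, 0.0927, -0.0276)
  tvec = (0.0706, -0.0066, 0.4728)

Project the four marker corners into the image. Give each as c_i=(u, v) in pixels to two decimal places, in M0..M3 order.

c0=(347.50, 331.20) c1=(494.29, 325.85) c2=(483.70, 144.92) c3=(343.95, 153.54)

Intrinsics K: fx=627.2, fy=812.9, cx=322.9, cy=248.1
Marker side s = 0.107 m; corners in marker frame (Z=0):
  M0 = (-0.0535, +0.0535, 0)
  M1 = (+0.0535, +0.0535, 0)
  M2 = (+0.0535, -0.0535, 0)
  M3 = (-0.0535, -0.0535, 0)
rvec = (-0.2136, 0.0927, -0.0276), |rvec| = θ = 0.23448 rad = 13.435°
Rodrigues: sinθ=0.23234, 1−cosθ=0.02736; R = I + sinθ·[k]× + (1−cosθ)·[k]×²:
    [+0.99534 +0.01749 +0.09479]
    [-0.03720 +0.97691 +0.21037]
    [-0.08892 -0.21292 +0.97301]
t = (0.0706, -0.0066, 0.4728) m
M0: Pc = R·M0+t = (+0.01828, +0.04766, +0.46617); u = 627.2·(+0.01828)/0.46617 + 322.9 = 347.5014, v = 812.9·(+0.04766)/0.46617 + 248.1 = 331.2011
M1: Pc = R·M1+t = (+0.12479, +0.04367, +0.45665); u = 627.2·(+0.12479)/0.45665 + 322.9 = 494.2916, v = 812.9·(+0.04367)/0.45665 + 248.1 = 325.8463
M2: Pc = R·M2+t = (+0.12292, -0.06086, +0.47943); u = 627.2·(+0.12292)/0.47943 + 322.9 = 483.6985, v = 812.9·(-0.06086)/0.47943 + 248.1 = 144.9176
M3: Pc = R·M3+t = (+0.01641, -0.05687, +0.48895); u = 627.2·(+0.01641)/0.48895 + 322.9 = 343.9541, v = 812.9·(-0.05687)/0.48895 + 248.1 = 153.5435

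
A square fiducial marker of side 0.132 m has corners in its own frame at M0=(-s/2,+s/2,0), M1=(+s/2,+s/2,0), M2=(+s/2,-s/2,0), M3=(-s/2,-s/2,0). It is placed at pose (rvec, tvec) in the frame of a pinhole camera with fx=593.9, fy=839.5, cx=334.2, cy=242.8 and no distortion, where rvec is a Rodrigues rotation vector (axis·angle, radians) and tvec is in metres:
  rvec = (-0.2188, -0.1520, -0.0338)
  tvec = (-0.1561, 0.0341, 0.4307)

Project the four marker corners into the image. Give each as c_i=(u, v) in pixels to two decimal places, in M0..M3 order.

c0=(15.64, 448.53) c1=(212.29, 434.36) c2=(211.24, 184.85) c3=(27.31, 186.44)

Intrinsics K: fx=593.9, fy=839.5, cx=334.2, cy=242.8
Marker side s = 0.132 m; corners in marker frame (Z=0):
  M0 = (-0.0660, +0.0660, 0)
  M1 = (+0.0660, +0.0660, 0)
  M2 = (+0.0660, -0.0660, 0)
  M3 = (-0.0660, -0.0660, 0)
rvec = (-0.2188, -0.1520, -0.0338), |rvec| = θ = 0.26855 rad = 15.387°
Rodrigues: sinθ=0.26534, 1−cosθ=0.03584; R = I + sinθ·[k]× + (1−cosθ)·[k]×²:
    [+0.98795 +0.04992 -0.14650]
    [-0.01687 +0.97564 +0.21873]
    [+0.15386 -0.21363 +0.96472]
t = (-0.1561, 0.0341, 0.4307) m
M0: Pc = R·M0+t = (-0.21801, +0.09961, +0.40645); u = 593.9·(-0.21801)/0.40645 + 334.2 = 15.6439, v = 839.5·(+0.09961)/0.40645 + 242.8 = 448.5312
M1: Pc = R·M1+t = (-0.08760, +0.09738, +0.42676); u = 593.9·(-0.08760)/0.42676 + 334.2 = 212.2897, v = 839.5·(+0.09738)/0.42676 + 242.8 = 434.3611
M2: Pc = R·M2+t = (-0.09419, -0.03141, +0.45495); u = 593.9·(-0.09419)/0.45495 + 334.2 = 211.2432, v = 839.5·(-0.03141)/0.45495 + 242.8 = 184.8495
M3: Pc = R·M3+t = (-0.22460, -0.02918, +0.43464); u = 593.9·(-0.22460)/0.43464 + 334.2 = 27.3064, v = 839.5·(-0.02918)/0.43464 + 242.8 = 186.4419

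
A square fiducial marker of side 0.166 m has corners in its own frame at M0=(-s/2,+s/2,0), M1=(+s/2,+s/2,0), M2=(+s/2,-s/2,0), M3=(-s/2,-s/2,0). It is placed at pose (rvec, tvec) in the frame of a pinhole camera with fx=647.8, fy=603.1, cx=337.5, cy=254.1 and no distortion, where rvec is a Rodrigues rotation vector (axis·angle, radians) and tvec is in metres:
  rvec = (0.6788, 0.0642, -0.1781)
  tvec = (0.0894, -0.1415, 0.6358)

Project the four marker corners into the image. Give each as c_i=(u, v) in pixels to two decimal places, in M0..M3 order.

Intrinsics K: fx=647.8, fy=603.1, cx=337.5, cy=254.1
Marker side s = 0.166 m; corners in marker frame (Z=0):
  M0 = (-0.0830, +0.0830, 0)
  M1 = (+0.0830, +0.0830, 0)
  M2 = (+0.0830, -0.0830, 0)
  M3 = (-0.0830, -0.0830, 0)
rvec = (0.6788, 0.0642, -0.1781), |rvec| = θ = 0.70471 rad = 40.377°
Rodrigues: sinθ=0.64781, 1−cosθ=0.23820; R = I + sinθ·[k]× + (1−cosθ)·[k]×²:
    [+0.98281 +0.18462 +0.00103]
    [-0.14282 +0.76378 -0.62948]
    [-0.11700 +0.61851 +0.77702]
t = (0.0894, -0.1415, 0.6358) m
M0: Pc = R·M0+t = (+0.02315, -0.06625, +0.69685); u = 647.8·(+0.02315)/0.69685 + 337.5 = 359.0211, v = 603.1·(-0.06625)/0.69685 + 254.1 = 196.7606
M1: Pc = R·M1+t = (+0.18630, -0.08996, +0.67743); u = 647.8·(+0.18630)/0.67743 + 337.5 = 515.6497, v = 603.1·(-0.08996)/0.67743 + 254.1 = 174.0099
M2: Pc = R·M2+t = (+0.15565, -0.21675, +0.57475); u = 647.8·(+0.15565)/0.57475 + 337.5 = 512.9315, v = 603.1·(-0.21675)/0.57475 + 254.1 = 26.6621
M3: Pc = R·M3+t = (-0.00750, -0.19304, +0.59417); u = 647.8·(-0.00750)/0.59417 + 337.5 = 329.3265, v = 603.1·(-0.19304)/0.59417 + 254.1 = 58.1606

c0=(359.02, 196.76) c1=(515.65, 174.01) c2=(512.93, 26.66) c3=(329.33, 58.16)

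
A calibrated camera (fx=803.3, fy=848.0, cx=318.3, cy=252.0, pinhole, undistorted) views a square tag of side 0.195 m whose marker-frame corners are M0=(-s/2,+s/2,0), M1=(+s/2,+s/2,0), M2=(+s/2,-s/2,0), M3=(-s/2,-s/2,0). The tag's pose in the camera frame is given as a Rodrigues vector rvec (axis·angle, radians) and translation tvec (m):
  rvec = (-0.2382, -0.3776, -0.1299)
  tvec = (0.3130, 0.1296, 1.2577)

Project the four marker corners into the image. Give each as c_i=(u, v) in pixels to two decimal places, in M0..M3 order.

c0=(478.64, 415.49) c1=(582.60, 395.48) c2=(554.36, 269.88) c3=(452.07, 281.75)

Intrinsics K: fx=803.3, fy=848.0, cx=318.3, cy=252.0
Marker side s = 0.195 m; corners in marker frame (Z=0):
  M0 = (-0.0975, +0.0975, 0)
  M1 = (+0.0975, +0.0975, 0)
  M2 = (+0.0975, -0.0975, 0)
  M3 = (-0.0975, -0.0975, 0)
rvec = (-0.2382, -0.3776, -0.1299), |rvec| = θ = 0.46497 rad = 26.641°
Rodrigues: sinθ=0.44839, 1−cosθ=0.10616; R = I + sinθ·[k]× + (1−cosθ)·[k]×²:
    [+0.92170 +0.16944 -0.34895]
    [-0.08110 +0.96385 +0.25380]
    [+0.37933 -0.20562 +0.90212]
t = (0.3130, 0.1296, 1.2577) m
M0: Pc = R·M0+t = (+0.23965, +0.23148, +1.20067); u = 803.3·(+0.23965)/1.20067 + 318.3 = 478.6397, v = 848.0·(+0.23148)/1.20067 + 252.0 = 415.4905
M1: Pc = R·M1+t = (+0.41939, +0.21567, +1.27464); u = 803.3·(+0.41939)/1.27464 + 318.3 = 582.6047, v = 848.0·(+0.21567)/1.27464 + 252.0 = 395.4813
M2: Pc = R·M2+t = (+0.38635, +0.02772, +1.31473); u = 803.3·(+0.38635)/1.31473 + 318.3 = 554.3564, v = 848.0·(+0.02772)/1.31473 + 252.0 = 269.8774
M3: Pc = R·M3+t = (+0.20661, +0.04353, +1.24076); u = 803.3·(+0.20661)/1.24076 + 318.3 = 452.0671, v = 848.0·(+0.04353)/1.24076 + 252.0 = 281.7519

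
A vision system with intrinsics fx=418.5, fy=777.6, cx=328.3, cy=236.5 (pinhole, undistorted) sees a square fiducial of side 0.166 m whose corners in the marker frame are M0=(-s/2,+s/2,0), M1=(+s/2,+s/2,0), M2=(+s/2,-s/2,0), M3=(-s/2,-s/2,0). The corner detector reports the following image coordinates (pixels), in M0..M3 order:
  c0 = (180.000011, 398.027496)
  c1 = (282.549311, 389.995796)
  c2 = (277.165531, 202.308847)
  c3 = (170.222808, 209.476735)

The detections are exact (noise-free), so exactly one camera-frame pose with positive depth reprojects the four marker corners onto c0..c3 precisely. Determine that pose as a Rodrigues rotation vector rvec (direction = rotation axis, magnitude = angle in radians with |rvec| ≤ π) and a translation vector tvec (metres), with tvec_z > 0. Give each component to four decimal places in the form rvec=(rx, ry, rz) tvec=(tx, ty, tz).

rvec=(0.1670, -0.0282, -0.0351) tvec=(-0.1603, 0.0561, 0.6669)

Intrinsics K: fx=418.5, fy=777.6, cx=328.3, cy=236.5
Marker side s = 0.166 m; corners in marker frame (Z=0):
  M0 = (-0.0830, +0.0830, 0)
  M1 = (+0.0830, +0.0830, 0)
  M2 = (+0.0830, -0.0830, 0)
  M3 = (-0.0830, -0.0830, 0)
Detected image corners:
  c0 = (180.000011, 398.027496) px
  c1 = (282.549311, 389.995796) px
  c2 = (277.165531, 202.308847) px
  c3 = (170.222808, 209.476735) px
Planar DLT: solve 8×8 A·h = b for H (H[2,2]=1):
  H  [+639.31513 +102.48149 +227.72718]
  H  [-34.50998 +1208.20789 +301.89157]
  H  [+0.03776 +0.24994 +1.00000]
B = K⁻¹H; ‖b₁‖=1.499531, ‖b₂‖=1.499531; λ = 2/(‖b₁‖+‖b₂‖) = 0.666875, sign → tz>0 ⇒ λ=+0.666875
r₁ = λ·B[:,0] = (+0.99899,-0.03725,+0.02518); r₂ = λ·B[:,1] = (+0.03255,+0.98547,+0.16668)
r₃ = r₁×r₂ = (-0.03102,-0.16569,+0.98569); SVD([r₁ r₂ r₃]) → R = UVᵀ:
  R  [+0.99899 +0.03255 -0.03102]
  R  [-0.03725 +0.98547 -0.16569]
  R  [+0.02518 +0.16668 +0.98569]
t = (-0.16026, +0.05608, +0.66688) m
tr R = 2.970152; θ = arccos((tr R − 1)/2) = 0.172981 rad = 9.911°
axis k = ((R−Rᵀ)₃₂, (R−Rᵀ)₁₃, (R−Rᵀ)₂₁) / (2 sinθ) = (+0.965517, -0.163273, -0.202776)
rvec = θ·k = (+0.167016, -0.028243, -0.035076)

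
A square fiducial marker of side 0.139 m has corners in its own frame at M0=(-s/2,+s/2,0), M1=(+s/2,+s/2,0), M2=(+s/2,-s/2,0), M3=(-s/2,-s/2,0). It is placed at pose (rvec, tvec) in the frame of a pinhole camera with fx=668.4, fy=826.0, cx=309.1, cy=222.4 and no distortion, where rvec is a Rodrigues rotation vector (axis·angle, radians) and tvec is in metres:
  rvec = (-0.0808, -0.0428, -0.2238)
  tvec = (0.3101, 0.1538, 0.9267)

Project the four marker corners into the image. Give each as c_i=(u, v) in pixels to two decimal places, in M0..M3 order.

Intrinsics K: fx=668.4, fy=826.0, cx=309.1, cy=222.4
Marker side s = 0.139 m; corners in marker frame (Z=0):
  M0 = (-0.0695, +0.0695, 0)
  M1 = (+0.0695, +0.0695, 0)
  M2 = (+0.0695, -0.0695, 0)
  M3 = (-0.0695, -0.0695, 0)
rvec = (-0.0808, -0.0428, -0.2238), |rvec| = θ = 0.24176 rad = 13.852°
Rodrigues: sinθ=0.23941, 1−cosθ=0.02908; R = I + sinθ·[k]× + (1−cosθ)·[k]×²:
    [+0.97417 +0.22335 -0.03339]
    [-0.21991 +0.97183 +0.08478]
    [+0.05138 -0.07525 +0.99584]
t = (0.3101, 0.1538, 0.9267) m
M0: Pc = R·M0+t = (+0.25792, +0.23663, +0.91790); u = 668.4·(+0.25792)/0.91790 + 309.1 = 496.9119, v = 826.0·(+0.23663)/0.91790 + 222.4 = 435.3349
M1: Pc = R·M1+t = (+0.39333, +0.20606, +0.92504); u = 668.4·(+0.39333)/0.92504 + 309.1 = 593.3035, v = 826.0·(+0.20606)/0.92504 + 222.4 = 406.3967
M2: Pc = R·M2+t = (+0.36228, +0.07097, +0.93550); u = 668.4·(+0.36228)/0.93550 + 309.1 = 567.9445, v = 826.0·(+0.07097)/0.93550 + 222.4 = 285.0668
M3: Pc = R·M3+t = (+0.22687, +0.10154, +0.92836); u = 668.4·(+0.22687)/0.92836 + 309.1 = 472.4439, v = 826.0·(+0.10154)/0.92836 + 222.4 = 312.7455

c0=(496.91, 435.33) c1=(593.30, 406.40) c2=(567.94, 285.07) c3=(472.44, 312.75)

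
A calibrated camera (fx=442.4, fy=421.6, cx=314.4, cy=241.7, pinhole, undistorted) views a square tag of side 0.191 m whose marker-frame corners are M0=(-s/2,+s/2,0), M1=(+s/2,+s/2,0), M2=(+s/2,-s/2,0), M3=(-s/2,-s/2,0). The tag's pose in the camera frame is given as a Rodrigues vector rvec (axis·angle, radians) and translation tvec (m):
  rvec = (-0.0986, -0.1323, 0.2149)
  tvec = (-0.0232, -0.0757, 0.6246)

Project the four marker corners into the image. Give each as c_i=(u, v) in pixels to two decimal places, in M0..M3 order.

Intrinsics K: fx=442.4, fy=421.6, cx=314.4, cy=241.7
Marker side s = 0.191 m; corners in marker frame (Z=0):
  M0 = (-0.0955, +0.0955, 0)
  M1 = (+0.0955, +0.0955, 0)
  M2 = (+0.0955, -0.0955, 0)
  M3 = (-0.0955, -0.0955, 0)
rvec = (-0.0986, -0.1323, 0.2149), |rvec| = θ = 0.27094 rad = 15.524°
Rodrigues: sinθ=0.26764, 1−cosθ=0.03648; R = I + sinθ·[k]× + (1−cosθ)·[k]×²:
    [+0.96835 -0.20580 -0.14122]
    [+0.21876 +0.97222 +0.08327]
    [+0.12016 -0.11153 +0.98647]
t = (-0.0232, -0.0757, 0.6246) m
M0: Pc = R·M0+t = (-0.13533, -0.00374, +0.60247); u = 442.4·(-0.13533)/0.60247 + 314.4 = 215.0255, v = 421.6·(-0.00374)/0.60247 + 241.7 = 239.0793
M1: Pc = R·M1+t = (+0.04962, +0.03804, +0.62542); u = 442.4·(+0.04962)/0.62542 + 314.4 = 349.5019, v = 421.6·(+0.03804)/0.62542 + 241.7 = 267.3420
M2: Pc = R·M2+t = (+0.08893, -0.14766, +0.64673); u = 442.4·(+0.08893)/0.64673 + 314.4 = 375.2344, v = 421.6·(-0.14766)/0.64673 + 241.7 = 145.4438
M3: Pc = R·M3+t = (-0.09602, -0.18944, +0.62378); u = 442.4·(-0.09602)/0.62378 + 314.4 = 246.2971, v = 421.6·(-0.18944)/0.62378 + 241.7 = 113.6614

c0=(215.03, 239.08) c1=(349.50, 267.34) c2=(375.23, 145.44) c3=(246.30, 113.66)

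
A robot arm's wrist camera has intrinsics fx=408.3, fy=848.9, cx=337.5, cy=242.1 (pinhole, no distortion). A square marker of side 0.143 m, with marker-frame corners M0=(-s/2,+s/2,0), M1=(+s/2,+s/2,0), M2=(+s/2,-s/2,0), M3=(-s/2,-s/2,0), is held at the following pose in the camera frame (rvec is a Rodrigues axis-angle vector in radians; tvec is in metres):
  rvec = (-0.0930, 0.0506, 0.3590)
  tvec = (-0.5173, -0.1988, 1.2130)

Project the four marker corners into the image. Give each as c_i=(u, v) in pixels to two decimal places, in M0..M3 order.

Intrinsics K: fx=408.3, fy=848.9, cx=337.5, cy=242.1
Marker side s = 0.143 m; corners in marker frame (Z=0):
  M0 = (-0.0715, +0.0715, 0)
  M1 = (+0.0715, +0.0715, 0)
  M2 = (+0.0715, -0.0715, 0)
  M3 = (-0.0715, -0.0715, 0)
rvec = (-0.0930, 0.0506, 0.3590), |rvec| = θ = 0.37429 rad = 21.445°
Rodrigues: sinθ=0.36561, 1−cosθ=0.06923; R = I + sinθ·[k]× + (1−cosθ)·[k]×²:
    [+0.93504 -0.35300 +0.03293]
    [+0.34835 +0.93203 +0.09982]
    [-0.06593 -0.08187 +0.99446]
t = (-0.5173, -0.1988, 1.2130) m
M0: Pc = R·M0+t = (-0.60940, -0.15707, +1.21186); u = 408.3·(-0.60940)/1.21186 + 337.5 = 132.1825, v = 848.9·(-0.15707)/1.21186 + 242.1 = 132.0759
M1: Pc = R·M1+t = (-0.47568, -0.10725, +1.20243); u = 408.3·(-0.47568)/1.20243 + 337.5 = 175.9760, v = 848.9·(-0.10725)/1.20243 + 242.1 = 166.3813
M2: Pc = R·M2+t = (-0.42520, -0.24053, +1.21414); u = 408.3·(-0.42520)/1.21414 + 337.5 = 194.5090, v = 848.9·(-0.24053)/1.21414 + 242.1 = 73.9243
M3: Pc = R·M3+t = (-0.55892, -0.29035, +1.22357); u = 408.3·(-0.55892)/1.22357 + 337.5 = 150.9918, v = 848.9·(-0.29035)/1.22357 + 242.1 = 40.6595

c0=(132.18, 132.08) c1=(175.98, 166.38) c2=(194.51, 73.92) c3=(150.99, 40.66)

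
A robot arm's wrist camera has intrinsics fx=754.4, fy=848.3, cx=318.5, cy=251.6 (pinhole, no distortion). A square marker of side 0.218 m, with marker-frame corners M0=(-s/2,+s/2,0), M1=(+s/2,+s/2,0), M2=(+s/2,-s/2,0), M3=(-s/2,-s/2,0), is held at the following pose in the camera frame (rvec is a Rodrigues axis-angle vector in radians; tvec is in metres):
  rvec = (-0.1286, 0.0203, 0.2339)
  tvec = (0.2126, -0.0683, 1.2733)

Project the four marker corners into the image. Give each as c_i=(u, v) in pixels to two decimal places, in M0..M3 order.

c0=(367.01, 259.52) c1=(494.67, 293.40) c2=(520.73, 153.49) c3=(395.60, 121.15)

Intrinsics K: fx=754.4, fy=848.3, cx=318.5, cy=251.6
Marker side s = 0.218 m; corners in marker frame (Z=0):
  M0 = (-0.1090, +0.1090, 0)
  M1 = (+0.1090, +0.1090, 0)
  M2 = (+0.1090, -0.1090, 0)
  M3 = (-0.1090, -0.1090, 0)
rvec = (-0.1286, 0.0203, 0.2339), |rvec| = θ = 0.26769 rad = 15.338°
Rodrigues: sinθ=0.26451, 1−cosθ=0.03562; R = I + sinθ·[k]× + (1−cosθ)·[k]×²:
    [+0.97260 -0.23241 +0.00511]
    [+0.22982 +0.96459 +0.12943]
    [-0.03501 -0.12471 +0.99158]
t = (0.2126, -0.0683, 1.2733) m
M0: Pc = R·M0+t = (+0.08125, +0.01179, +1.26352); u = 754.4·(+0.08125)/1.26352 + 318.5 = 367.0130, v = 848.3·(+0.01179)/1.26352 + 251.6 = 259.5155
M1: Pc = R·M1+t = (+0.29328, +0.06189, +1.25589); u = 754.4·(+0.29328)/1.25589 + 318.5 = 494.6705, v = 848.3·(+0.06189)/1.25589 + 251.6 = 293.4043
M2: Pc = R·M2+t = (+0.34395, -0.14839, +1.28308); u = 754.4·(+0.34395)/1.28308 + 318.5 = 520.7275, v = 848.3·(-0.14839)/1.28308 + 251.6 = 153.4928
M3: Pc = R·M3+t = (+0.13192, -0.19849, +1.29071); u = 754.4·(+0.13192)/1.29071 + 318.5 = 395.6049, v = 848.3·(-0.19849)/1.29071 + 251.6 = 121.1450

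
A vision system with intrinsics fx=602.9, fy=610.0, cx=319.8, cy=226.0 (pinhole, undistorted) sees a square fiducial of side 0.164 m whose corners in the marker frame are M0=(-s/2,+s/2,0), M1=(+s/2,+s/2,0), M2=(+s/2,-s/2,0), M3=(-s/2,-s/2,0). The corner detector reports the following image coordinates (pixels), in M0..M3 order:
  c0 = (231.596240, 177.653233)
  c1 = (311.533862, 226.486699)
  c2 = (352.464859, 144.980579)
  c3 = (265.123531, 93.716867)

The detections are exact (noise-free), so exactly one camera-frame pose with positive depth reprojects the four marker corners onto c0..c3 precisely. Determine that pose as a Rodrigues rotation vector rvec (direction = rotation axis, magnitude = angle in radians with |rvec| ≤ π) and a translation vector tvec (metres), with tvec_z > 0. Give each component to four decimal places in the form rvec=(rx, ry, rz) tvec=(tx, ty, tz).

Intrinsics K: fx=602.9, fy=610.0, cx=319.8, cy=226.0
Marker side s = 0.164 m; corners in marker frame (Z=0):
  M0 = (-0.0820, +0.0820, 0)
  M1 = (+0.0820, +0.0820, 0)
  M2 = (+0.0820, -0.0820, 0)
  M3 = (-0.0820, -0.0820, 0)
Detected image corners:
  c0 = (231.596240, 177.653233) px
  c1 = (311.533862, 226.486699) px
  c2 = (352.464859, 144.980579) px
  c3 = (265.123531, 93.716867) px
Planar DLT: solve 8×8 A·h = b for H (H[2,2]=1):
  H  [+475.39005 -85.16892 +289.03637]
  H  [+286.21194 +582.90309 +162.12628]
  H  [-0.11615 +0.48805 +1.00000]
B = K⁻¹H; ‖b₁‖=0.999282, ‖b₂‖=0.999282; λ = 2/(‖b₁‖+‖b₂‖) = 1.000718, sign → tz>0 ⇒ λ=+1.000718
r₁ = λ·B[:,0] = (+0.85072,+0.51260,-0.11623); r₂ = λ·B[:,1] = (-0.40043,+0.77532,+0.48840)
r₃ = r₁×r₂ = (+0.34047,-0.36895,+0.86484); SVD([r₁ r₂ r₃]) → R = UVᵀ:
  R  [+0.85072 -0.40043 +0.34047]
  R  [+0.51260 +0.77532 -0.36895]
  R  [-0.11623 +0.48840 +0.86484]
t = (-0.05106, -0.10479, +1.00072) m
tr R = 2.490883; θ = arccos((tr R − 1)/2) = 0.729600 rad = 41.803°
axis k = ((R−Rᵀ)₃₂, (R−Rᵀ)₁₃, (R−Rᵀ)₂₁) / (2 sinθ) = (+0.643111, +0.342574, +0.684873)
rvec = θ·k = (+0.469213, +0.249942, +0.499683)

rvec=(0.4692, 0.2499, 0.4997) tvec=(-0.0511, -0.1048, 1.0007)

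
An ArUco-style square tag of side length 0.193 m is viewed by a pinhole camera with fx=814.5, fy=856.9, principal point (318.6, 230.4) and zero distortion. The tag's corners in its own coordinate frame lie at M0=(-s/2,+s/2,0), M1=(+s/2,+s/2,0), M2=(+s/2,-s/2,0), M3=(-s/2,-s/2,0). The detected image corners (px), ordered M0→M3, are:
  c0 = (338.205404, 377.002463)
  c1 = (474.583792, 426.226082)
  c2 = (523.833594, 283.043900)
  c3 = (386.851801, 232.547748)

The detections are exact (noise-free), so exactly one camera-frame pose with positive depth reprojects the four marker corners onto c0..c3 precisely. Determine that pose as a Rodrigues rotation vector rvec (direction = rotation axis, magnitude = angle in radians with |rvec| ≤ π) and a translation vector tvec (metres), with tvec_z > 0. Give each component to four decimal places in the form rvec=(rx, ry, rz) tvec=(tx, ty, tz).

rvec=(0.0435, -0.0297, 0.3367) tvec=(0.1490, 0.1255, 1.0793)

Intrinsics K: fx=814.5, fy=856.9, cx=318.6, cy=230.4
Marker side s = 0.193 m; corners in marker frame (Z=0):
  M0 = (-0.0965, +0.0965, 0)
  M1 = (+0.0965, +0.0965, 0)
  M2 = (+0.0965, -0.0965, 0)
  M3 = (-0.0965, -0.0965, 0)
Detected image corners:
  c0 = (338.205404, 377.002463) px
  c1 = (474.583792, 426.226082) px
  c2 = (523.833594, 283.043900) px
  c3 = (386.851801, 232.547748) px
Planar DLT: solve 8×8 A·h = b for H (H[2,2]=1):
  H  [+722.71400 -238.56208 +431.00853]
  H  [+269.45050 +756.68673 +330.02874]
  H  [+0.03373 +0.03495 +1.00000]
B = K⁻¹H; ‖b₁‖=0.926539, ‖b₂‖=0.926539; λ = 2/(‖b₁‖+‖b₂‖) = 1.079285, sign → tz>0 ⇒ λ=+1.079285
r₁ = λ·B[:,0] = (+0.94342,+0.32959,+0.03640); r₂ = λ·B[:,1] = (-0.33087,+0.94292,+0.03772)
r₃ = r₁×r₂ = (-0.02189,-0.04763,+0.99862); SVD([r₁ r₂ r₃]) → R = UVᵀ:
  R  [+0.94342 -0.33087 -0.02189]
  R  [+0.32959 +0.94292 -0.04763]
  R  [+0.03640 +0.03772 +0.99862]
t = (+0.14895, +0.12548, +1.07929) m
tr R = 2.884968; θ = arccos((tr R − 1)/2) = 0.340811 rad = 19.527°
axis k = ((R−Rᵀ)₃₂, (R−Rᵀ)₁₃, (R−Rᵀ)₂₁) / (2 sinθ) = (+0.127686, -0.087199, +0.987974)
rvec = θ·k = (+0.043517, -0.029718, +0.336712)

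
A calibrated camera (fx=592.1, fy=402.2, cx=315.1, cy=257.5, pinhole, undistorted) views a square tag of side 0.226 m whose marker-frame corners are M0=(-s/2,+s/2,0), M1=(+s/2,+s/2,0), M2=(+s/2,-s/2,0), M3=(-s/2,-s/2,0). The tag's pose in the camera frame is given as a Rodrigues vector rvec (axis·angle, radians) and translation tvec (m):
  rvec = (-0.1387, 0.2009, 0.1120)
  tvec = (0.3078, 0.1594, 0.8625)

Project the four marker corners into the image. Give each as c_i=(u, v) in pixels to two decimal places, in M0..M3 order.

c0=(439.90, 377.33) c1=(604.89, 394.77) c2=(614.75, 285.36) c3=(454.46, 274.14)

Intrinsics K: fx=592.1, fy=402.2, cx=315.1, cy=257.5
Marker side s = 0.226 m; corners in marker frame (Z=0):
  M0 = (-0.1130, +0.1130, 0)
  M1 = (+0.1130, +0.1130, 0)
  M2 = (+0.1130, -0.1130, 0)
  M3 = (-0.1130, -0.1130, 0)
rvec = (-0.1387, 0.2009, 0.1120), |rvec| = θ = 0.26859 rad = 15.389°
Rodrigues: sinθ=0.26538, 1−cosθ=0.03585; R = I + sinθ·[k]× + (1−cosθ)·[k]×²:
    [+0.97371 -0.12451 +0.19077]
    [+0.09681 +0.98420 +0.14822]
    [-0.20621 -0.12586 +0.97038]
t = (0.3078, 0.1594, 0.8625) m
M0: Pc = R·M0+t = (+0.18370, +0.25968, +0.87158); u = 592.1·(+0.18370)/0.87158 + 315.1 = 439.8962, v = 402.2·(+0.25968)/0.87158 + 257.5 = 377.3301
M1: Pc = R·M1+t = (+0.40376, +0.28155, +0.82498); u = 592.1·(+0.40376)/0.82498 + 315.1 = 604.8853, v = 402.2·(+0.28155)/0.82498 + 257.5 = 394.7661
M2: Pc = R·M2+t = (+0.43190, +0.05912, +0.85342); u = 592.1·(+0.43190)/0.85342 + 315.1 = 614.7497, v = 402.2·(+0.05912)/0.85342 + 257.5 = 285.3642
M3: Pc = R·M3+t = (+0.21184, +0.03725, +0.90002); u = 592.1·(+0.21184)/0.90002 + 315.1 = 454.4638, v = 402.2·(+0.03725)/0.90002 + 257.5 = 274.1441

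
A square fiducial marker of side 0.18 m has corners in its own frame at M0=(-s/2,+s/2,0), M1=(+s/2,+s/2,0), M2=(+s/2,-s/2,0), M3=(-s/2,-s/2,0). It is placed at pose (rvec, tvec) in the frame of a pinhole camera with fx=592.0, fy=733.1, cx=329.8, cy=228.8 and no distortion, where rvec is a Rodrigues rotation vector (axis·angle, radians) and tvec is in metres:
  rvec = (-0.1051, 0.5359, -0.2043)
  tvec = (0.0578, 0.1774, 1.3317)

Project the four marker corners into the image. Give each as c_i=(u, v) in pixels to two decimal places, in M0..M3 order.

c0=(328.53, 382.09) c1=(398.75, 370.00) c2=(383.74, 268.18) c3=(315.87, 286.57)

Intrinsics K: fx=592.0, fy=733.1, cx=329.8, cy=228.8
Marker side s = 0.18 m; corners in marker frame (Z=0):
  M0 = (-0.0900, +0.0900, 0)
  M1 = (+0.0900, +0.0900, 0)
  M2 = (+0.0900, -0.0900, 0)
  M3 = (-0.0900, -0.0900, 0)
rvec = (-0.1051, 0.5359, -0.2043), |rvec| = θ = 0.58307 rad = 33.408°
Rodrigues: sinθ=0.55059, 1−cosθ=0.16522; R = I + sinθ·[k]× + (1−cosθ)·[k]×²:
    [+0.84014 +0.16555 +0.51648]
    [-0.22029 +0.97435 +0.04604]
    [-0.49561 -0.15245 +0.85506]
t = (0.0578, 0.1774, 1.3317) m
M0: Pc = R·M0+t = (-0.00291, +0.28492, +1.36258); u = 592.0·(-0.00291)/1.36258 + 329.8 = 328.5341, v = 733.1·(+0.28492)/1.36258 + 228.8 = 382.0918
M1: Pc = R·M1+t = (+0.14831, +0.24526, +1.27337); u = 592.0·(+0.14831)/1.27337 + 329.8 = 398.7513, v = 733.1·(+0.24526)/1.27337 + 228.8 = 370.0026
M2: Pc = R·M2+t = (+0.11851, +0.06988, +1.30082); u = 592.0·(+0.11851)/1.30082 + 329.8 = 383.7355, v = 733.1·(+0.06988)/1.30082 + 228.8 = 268.1836
M3: Pc = R·M3+t = (-0.03271, +0.10954, +1.39003); u = 592.0·(-0.03271)/1.39003 + 329.8 = 315.8682, v = 733.1·(+0.10954)/1.39003 + 228.8 = 286.5688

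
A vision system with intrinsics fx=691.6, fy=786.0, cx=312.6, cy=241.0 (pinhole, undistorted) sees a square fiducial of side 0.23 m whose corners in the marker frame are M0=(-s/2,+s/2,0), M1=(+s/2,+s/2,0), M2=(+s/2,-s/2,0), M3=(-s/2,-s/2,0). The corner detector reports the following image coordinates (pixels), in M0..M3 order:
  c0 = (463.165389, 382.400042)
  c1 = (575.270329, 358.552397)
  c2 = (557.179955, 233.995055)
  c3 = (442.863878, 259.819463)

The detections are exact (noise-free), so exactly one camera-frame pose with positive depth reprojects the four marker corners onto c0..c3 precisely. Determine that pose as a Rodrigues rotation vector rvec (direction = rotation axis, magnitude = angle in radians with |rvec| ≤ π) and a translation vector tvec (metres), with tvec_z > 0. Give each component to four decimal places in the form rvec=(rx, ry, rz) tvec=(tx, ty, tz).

Intrinsics K: fx=691.6, fy=786.0, cx=312.6, cy=241.0
Marker side s = 0.23 m; corners in marker frame (Z=0):
  M0 = (-0.1150, +0.1150, 0)
  M1 = (+0.1150, +0.1150, 0)
  M2 = (+0.1150, -0.1150, 0)
  M3 = (-0.1150, -0.1150, 0)
Detected image corners:
  c0 = (463.165389, 382.400042) px
  c1 = (575.270329, 358.552397) px
  c2 = (557.179955, 233.995055) px
  c3 = (442.863878, 259.819463) px
Planar DLT: solve 8×8 A·h = b for H (H[2,2]=1):
  H  [+466.30171 +131.15057 +509.39272]
  H  [-123.60442 +566.10148 +309.42873]
  H  [-0.05076 +0.09352 +1.00000]
B = K⁻¹H; ‖b₁‖=0.713239, ‖b₂‖=0.713239; λ = 2/(‖b₁‖+‖b₂‖) = 1.402054, sign → tz>0 ⇒ λ=+1.402054
r₁ = λ·B[:,0] = (+0.97748,-0.19866,-0.07116); r₂ = λ·B[:,1] = (+0.20661,+0.96960,+0.13113)
r₃ = r₁×r₂ = (+0.04295,-0.14288,+0.98881); SVD([r₁ r₂ r₃]) → R = UVᵀ:
  R  [+0.97748 +0.20661 +0.04295]
  R  [-0.19866 +0.96960 -0.14288]
  R  [-0.07116 +0.13113 +0.98881]
t = (+0.39895, +0.12206, +1.40205) m
tr R = 2.935886; θ = arccos((tr R − 1)/2) = 0.253888 rad = 14.547°
axis k = ((R−Rᵀ)₃₂, (R−Rᵀ)₁₃, (R−Rᵀ)₂₁) / (2 sinθ) = (+0.545454, +0.227160, -0.806771)
rvec = θ·k = (+0.138484, +0.057673, -0.204829)

rvec=(0.1385, 0.0577, -0.2048) tvec=(0.3990, 0.1221, 1.4021)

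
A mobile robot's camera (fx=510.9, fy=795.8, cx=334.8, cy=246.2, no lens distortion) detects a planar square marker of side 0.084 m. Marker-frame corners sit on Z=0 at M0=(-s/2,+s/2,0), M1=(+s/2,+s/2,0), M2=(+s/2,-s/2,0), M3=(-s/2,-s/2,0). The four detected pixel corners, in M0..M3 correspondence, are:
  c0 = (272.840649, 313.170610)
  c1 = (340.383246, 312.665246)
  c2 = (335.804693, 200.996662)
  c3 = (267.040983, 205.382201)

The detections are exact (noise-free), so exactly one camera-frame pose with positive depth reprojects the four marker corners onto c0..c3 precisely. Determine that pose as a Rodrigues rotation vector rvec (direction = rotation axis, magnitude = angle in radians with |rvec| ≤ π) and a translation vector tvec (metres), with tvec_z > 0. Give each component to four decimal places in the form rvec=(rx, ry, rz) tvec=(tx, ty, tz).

Intrinsics K: fx=510.9, fy=795.8, cx=334.8, cy=246.2
Marker side s = 0.084 m; corners in marker frame (Z=0):
  M0 = (-0.0420, +0.0420, 0)
  M1 = (+0.0420, +0.0420, 0)
  M2 = (+0.0420, -0.0420, 0)
  M3 = (-0.0420, -0.0420, 0)
Detected image corners:
  c0 = (272.840649, 313.170610) px
  c1 = (340.383246, 312.665246) px
  c2 = (335.804693, 200.996662) px
  c3 = (267.040983, 205.382201) px
Planar DLT: solve 8×8 A·h = b for H (H[2,2]=1):
  H  [+684.94922 +136.36694 +303.44940]
  H  [-136.09949 +1369.09534 +258.63943]
  H  [-0.41551 +0.24494 +1.00000]
B = K⁻¹H; ‖b₁‖=1.666165, ‖b₂‖=1.666165; λ = 2/(‖b₁‖+‖b₂‖) = 0.600181, sign → tz>0 ⇒ λ=+0.600181
r₁ = λ·B[:,0] = (+0.96807,-0.02549,-0.24938); r₂ = λ·B[:,1] = (+0.06386,+0.98707,+0.14701)
r₃ = r₁×r₂ = (+0.24241,-0.15824,+0.95718); SVD([r₁ r₂ r₃]) → R = UVᵀ:
  R  [+0.96807 +0.06386 +0.24241]
  R  [-0.02549 +0.98707 -0.15824]
  R  [-0.24938 +0.14701 +0.95718]
t = (-0.03683, +0.00938, +0.60018) m
tr R = 2.912323; θ = arccos((tr R − 1)/2) = 0.297195 rad = 17.028°
axis k = ((R−Rᵀ)₃₂, (R−Rᵀ)₁₃, (R−Rᵀ)₂₁) / (2 sinθ) = (+0.521181, +0.839699, -0.152564)
rvec = θ·k = (+0.154892, +0.249554, -0.045341)

rvec=(0.1549, 0.2496, -0.0453) tvec=(-0.0368, 0.0094, 0.6002)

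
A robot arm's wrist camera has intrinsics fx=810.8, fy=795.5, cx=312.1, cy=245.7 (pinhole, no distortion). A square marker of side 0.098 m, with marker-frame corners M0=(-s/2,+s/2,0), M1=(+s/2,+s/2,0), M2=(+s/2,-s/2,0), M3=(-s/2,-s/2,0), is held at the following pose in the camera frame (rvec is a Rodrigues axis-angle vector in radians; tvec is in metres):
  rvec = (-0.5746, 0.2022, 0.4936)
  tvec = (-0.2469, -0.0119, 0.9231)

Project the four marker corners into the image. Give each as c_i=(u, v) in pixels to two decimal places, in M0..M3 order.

c0=(34.24, 249.76) c1=(102.18, 284.22) c2=(155.24, 221.37) c3=(88.85, 190.58)

Intrinsics K: fx=810.8, fy=795.5, cx=312.1, cy=245.7
Marker side s = 0.098 m; corners in marker frame (Z=0):
  M0 = (-0.0490, +0.0490, 0)
  M1 = (+0.0490, +0.0490, 0)
  M2 = (+0.0490, -0.0490, 0)
  M3 = (-0.0490, -0.0490, 0)
rvec = (-0.5746, 0.2022, 0.4936), |rvec| = θ = 0.78402 rad = 44.921°
Rodrigues: sinθ=0.70613, 1−cosθ=0.29192; R = I + sinθ·[k]× + (1−cosθ)·[k]×²:
    [+0.86488 -0.49974 +0.04742]
    [+0.38939 +0.72750 +0.56491]
    [-0.31681 -0.47012 +0.82379]
t = (-0.2469, -0.0119, 0.9231) m
M0: Pc = R·M0+t = (-0.31377, +0.00467, +0.91559); u = 810.8·(-0.31377)/0.91559 + 312.1 = 34.2439, v = 795.5·(+0.00467)/0.91559 + 245.7 = 249.7552
M1: Pc = R·M1+t = (-0.22901, +0.04283, +0.88454); u = 810.8·(-0.22901)/0.88454 + 312.1 = 102.1832, v = 795.5·(+0.04283)/0.88454 + 245.7 = 284.2161
M2: Pc = R·M2+t = (-0.18003, -0.02847, +0.93061); u = 810.8·(-0.18003)/0.93061 + 312.1 = 155.2448, v = 795.5·(-0.02847)/0.93061 + 245.7 = 221.3657
M3: Pc = R·M3+t = (-0.26479, -0.06663, +0.96166); u = 810.8·(-0.26479)/0.96166 + 312.1 = 88.8472, v = 795.5·(-0.06663)/0.96166 + 245.7 = 190.5849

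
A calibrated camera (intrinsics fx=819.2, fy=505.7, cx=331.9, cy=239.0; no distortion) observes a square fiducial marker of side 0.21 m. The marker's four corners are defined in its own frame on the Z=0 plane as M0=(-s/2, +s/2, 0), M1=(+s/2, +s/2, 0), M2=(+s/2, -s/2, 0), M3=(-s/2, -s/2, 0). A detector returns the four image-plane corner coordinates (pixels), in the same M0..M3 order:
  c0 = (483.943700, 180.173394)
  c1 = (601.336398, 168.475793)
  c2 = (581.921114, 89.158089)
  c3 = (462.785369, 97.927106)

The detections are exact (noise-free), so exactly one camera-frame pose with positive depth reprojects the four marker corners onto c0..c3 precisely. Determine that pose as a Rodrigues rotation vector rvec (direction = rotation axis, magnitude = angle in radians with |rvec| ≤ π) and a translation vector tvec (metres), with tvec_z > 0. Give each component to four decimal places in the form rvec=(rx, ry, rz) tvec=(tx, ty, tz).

rvec=(0.0319, -0.2388, -0.1733) tvec=(0.3224, -0.2718, 1.3090)

Intrinsics K: fx=819.2, fy=505.7, cx=331.9, cy=239.0
Marker side s = 0.21 m; corners in marker frame (Z=0):
  M0 = (-0.1050, +0.1050, 0)
  M1 = (+0.1050, +0.1050, 0)
  M2 = (+0.1050, -0.1050, 0)
  M3 = (-0.1050, -0.1050, 0)
Detected image corners:
  c0 = (483.943700, 180.173394) px
  c1 = (601.336398, 168.475793) px
  c2 = (581.921114, 89.158089) px
  c3 = (462.785369, 97.927106) px
Planar DLT: solve 8×8 A·h = b for H (H[2,2]=1):
  H  [+657.75066 +117.67067 +533.64202]
  H  [-24.96406 +389.86430 +134.00655]
  H  [+0.17766 +0.03971 +1.00000]
B = K⁻¹H; ‖b₁‖=0.763945, ‖b₂‖=0.763945; λ = 2/(‖b₁‖+‖b₂‖) = 1.308995, sign → tz>0 ⇒ λ=+1.308995
r₁ = λ·B[:,0] = (+0.95679,-0.17453,+0.23256); r₂ = λ·B[:,1] = (+0.16697,+0.98459,+0.05198)
r₃ = r₁×r₂ = (-0.23805,-0.01090,+0.97119); SVD([r₁ r₂ r₃]) → R = UVᵀ:
  R  [+0.95679 +0.16697 -0.23805]
  R  [-0.17453 +0.98459 -0.01090]
  R  [+0.23256 +0.05198 +0.97119]
t = (+0.32236, -0.27177, +1.30900) m
tr R = 2.912578; θ = arccos((tr R − 1)/2) = 0.296760 rad = 17.003°
axis k = ((R−Rᵀ)₃₂, (R−Rᵀ)₁₃, (R−Rᵀ)₂₁) / (2 sinθ) = (+0.107514, -0.804669, -0.583907)
rvec = θ·k = (+0.031906, -0.238794, -0.173280)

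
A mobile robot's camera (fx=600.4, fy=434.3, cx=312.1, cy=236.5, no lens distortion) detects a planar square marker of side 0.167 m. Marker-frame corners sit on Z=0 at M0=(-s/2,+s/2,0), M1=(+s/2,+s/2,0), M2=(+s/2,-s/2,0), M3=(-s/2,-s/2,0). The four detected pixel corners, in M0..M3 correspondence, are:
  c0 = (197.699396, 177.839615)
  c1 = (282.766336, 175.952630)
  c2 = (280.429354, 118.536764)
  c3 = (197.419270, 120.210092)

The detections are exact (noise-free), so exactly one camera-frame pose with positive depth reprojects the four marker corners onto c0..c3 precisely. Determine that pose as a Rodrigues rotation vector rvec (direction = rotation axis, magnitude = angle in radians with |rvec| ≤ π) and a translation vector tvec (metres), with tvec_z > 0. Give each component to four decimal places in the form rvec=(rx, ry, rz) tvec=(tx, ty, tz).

rvec=(-0.1768, -0.0181, -0.0354) tvec=(-0.1443, -0.2442, 1.1954)

Intrinsics K: fx=600.4, fy=434.3, cx=312.1, cy=236.5
Marker side s = 0.167 m; corners in marker frame (Z=0):
  M0 = (-0.0835, +0.0835, 0)
  M1 = (+0.0835, +0.0835, 0)
  M2 = (+0.0835, -0.0835, 0)
  M3 = (-0.0835, -0.0835, 0)
Detected image corners:
  c0 = (197.699396, 177.839615) px
  c1 = (282.766336, 175.952630) px
  c2 = (280.429354, 118.536764) px
  c3 = (197.419270, 120.210092) px
Planar DLT: solve 8×8 A·h = b for H (H[2,2]=1):
  H  [+507.38901 -27.33339 +239.63266]
  H  [-8.03019 +322.69519 +147.78083]
  H  [+0.01770 -0.14683 +1.00000]
B = K⁻¹H; ‖b₁‖=0.836546, ‖b₂‖=0.836546; λ = 2/(‖b₁‖+‖b₂‖) = 1.195392, sign → tz>0 ⇒ λ=+1.195392
r₁ = λ·B[:,0] = (+0.99921,-0.03362,+0.02116); r₂ = λ·B[:,1] = (+0.03682,+0.98379,-0.17552)
r₃ = r₁×r₂ = (-0.01491,+0.17616,+0.98425); SVD([r₁ r₂ r₃]) → R = UVᵀ:
  R  [+0.99921 +0.03682 -0.01491]
  R  [-0.03362 +0.98379 +0.17616]
  R  [+0.02116 -0.17552 +0.98425]
t = (-0.14428, -0.24420, +1.19539) m
tr R = 2.967245; θ = arccos((tr R − 1)/2) = 0.181231 rad = 10.384°
axis k = ((R−Rᵀ)₃₂, (R−Rᵀ)₁₃, (R−Rᵀ)₂₁) / (2 sinθ) = (-0.975604, -0.100049, -0.195414)
rvec = θ·k = (-0.176810, -0.018132, -0.035415)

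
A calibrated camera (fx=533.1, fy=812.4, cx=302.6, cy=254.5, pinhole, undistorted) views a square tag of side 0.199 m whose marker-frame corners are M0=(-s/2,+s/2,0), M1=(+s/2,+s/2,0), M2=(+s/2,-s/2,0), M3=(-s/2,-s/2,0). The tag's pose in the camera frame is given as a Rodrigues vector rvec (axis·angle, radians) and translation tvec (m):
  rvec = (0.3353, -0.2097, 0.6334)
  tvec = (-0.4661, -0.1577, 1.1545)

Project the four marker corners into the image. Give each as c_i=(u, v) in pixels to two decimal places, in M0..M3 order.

c0=(21.96, 157.97) c1=(104.65, 235.26) c2=(152.23, 129.21) c3=(68.43, 42.95)

Intrinsics K: fx=533.1, fy=812.4, cx=302.6, cy=254.5
Marker side s = 0.199 m; corners in marker frame (Z=0):
  M0 = (-0.0995, +0.0995, 0)
  M1 = (+0.0995, +0.0995, 0)
  M2 = (+0.0995, -0.0995, 0)
  M3 = (-0.0995, -0.0995, 0)
rvec = (0.3353, -0.2097, 0.6334), |rvec| = θ = 0.74672 rad = 42.784°
Rodrigues: sinθ=0.67924, 1−cosθ=0.26608; R = I + sinθ·[k]× + (1−cosθ)·[k]×²:
    [+0.78757 -0.60971 -0.08940]
    [+0.54260 +0.75490 -0.36838]
    [+0.29209 +0.24161 +0.92537]
t = (-0.4661, -0.1577, 1.1545) m
M0: Pc = R·M0+t = (-0.60513, -0.13658, +1.14948); u = 533.1·(-0.60513)/1.14948 + 302.6 = 21.9557, v = 812.4·(-0.13658)/1.14948 + 254.5 = 157.9739
M1: Pc = R·M1+t = (-0.44840, -0.02860, +1.20760); u = 533.1·(-0.44840)/1.20760 + 302.6 = 104.6513, v = 812.4·(-0.02860)/1.20760 + 254.5 = 235.2610
M2: Pc = R·M2+t = (-0.32707, -0.17882, +1.15952); u = 533.1·(-0.32707)/1.15952 + 302.6 = 152.2264, v = 812.4·(-0.17882)/1.15952 + 254.5 = 129.2101
M3: Pc = R·M3+t = (-0.48380, -0.28680, +1.10140); u = 533.1·(-0.48380)/1.10140 + 302.6 = 68.4316, v = 812.4·(-0.28680)/1.10140 + 254.5 = 42.9523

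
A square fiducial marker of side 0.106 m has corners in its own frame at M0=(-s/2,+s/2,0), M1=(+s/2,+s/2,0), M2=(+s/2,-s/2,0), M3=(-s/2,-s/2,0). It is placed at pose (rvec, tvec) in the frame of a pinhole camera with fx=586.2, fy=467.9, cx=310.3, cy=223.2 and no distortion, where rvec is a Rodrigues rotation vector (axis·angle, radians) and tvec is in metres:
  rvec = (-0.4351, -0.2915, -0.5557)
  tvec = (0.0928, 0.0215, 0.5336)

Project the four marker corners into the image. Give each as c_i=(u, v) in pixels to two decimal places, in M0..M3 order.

Intrinsics K: fx=586.2, fy=467.9, cx=310.3, cy=223.2
Marker side s = 0.106 m; corners in marker frame (Z=0):
  M0 = (-0.0530, +0.0530, 0)
  M1 = (+0.0530, +0.0530, 0)
  M2 = (+0.0530, -0.0530, 0)
  M3 = (-0.0530, -0.0530, 0)
rvec = (-0.4351, -0.2915, -0.5557), |rvec| = θ = 0.76360 rad = 43.751°
Rodrigues: sinθ=0.69153, 1−cosθ=0.27765; R = I + sinθ·[k]× + (1−cosθ)·[k]×²:
    [+0.81250 +0.56364 -0.14885]
    [-0.44286 +0.76281 +0.47117]
    [+0.37912 -0.31690 +0.86939]
t = (0.0928, 0.0215, 0.5336) m
M0: Pc = R·M0+t = (+0.07961, +0.08540, +0.49671); u = 586.2·(+0.07961)/0.49671 + 310.3 = 404.2537, v = 467.9·(+0.08540)/0.49671 + 223.2 = 303.6468
M1: Pc = R·M1+t = (+0.16574, +0.03846, +0.53690); u = 586.2·(+0.16574)/0.53690 + 310.3 = 491.2545, v = 467.9·(+0.03846)/0.53690 + 223.2 = 256.7154
M2: Pc = R·M2+t = (+0.10599, -0.04240, +0.57049); u = 586.2·(+0.10599)/0.57049 + 310.3 = 419.2081, v = 467.9·(-0.04240)/0.57049 + 223.2 = 188.4243
M3: Pc = R·M3+t = (+0.01986, +0.00454, +0.53030); u = 586.2·(+0.01986)/0.53030 + 310.3 = 332.2585, v = 467.9·(+0.00454)/0.53030 + 223.2 = 227.2078

c0=(404.25, 303.65) c1=(491.25, 256.72) c2=(419.21, 188.42) c3=(332.26, 227.21)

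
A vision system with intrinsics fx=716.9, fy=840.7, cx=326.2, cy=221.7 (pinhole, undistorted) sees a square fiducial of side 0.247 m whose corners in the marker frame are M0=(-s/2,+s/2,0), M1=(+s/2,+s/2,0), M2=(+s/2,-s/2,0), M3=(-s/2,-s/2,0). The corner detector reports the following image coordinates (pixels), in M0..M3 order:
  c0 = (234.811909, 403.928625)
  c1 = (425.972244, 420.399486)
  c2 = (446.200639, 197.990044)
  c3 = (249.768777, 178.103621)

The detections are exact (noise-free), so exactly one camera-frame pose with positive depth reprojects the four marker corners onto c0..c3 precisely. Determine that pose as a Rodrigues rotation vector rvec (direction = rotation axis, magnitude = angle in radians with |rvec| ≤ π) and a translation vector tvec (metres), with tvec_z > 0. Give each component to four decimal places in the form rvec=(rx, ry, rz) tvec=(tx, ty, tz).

Intrinsics K: fx=716.9, fy=840.7, cx=326.2, cy=221.7
Marker side s = 0.247 m; corners in marker frame (Z=0):
  M0 = (-0.1235, +0.1235, 0)
  M1 = (+0.1235, +0.1235, 0)
  M2 = (+0.1235, -0.1235, 0)
  M3 = (-0.1235, -0.1235, 0)
Detected image corners:
  c0 = (234.811909, 403.928625) px
  c1 = (425.972244, 420.399486) px
  c2 = (446.200639, 197.990044) px
  c3 = (249.768777, 178.103621) px
Planar DLT: solve 8×8 A·h = b for H (H[2,2]=1):
  H  [+802.21566 -32.32749 +339.69044]
  H  [+89.21986 +941.78928 +301.75413]
  H  [+0.05238 +0.11488 +1.00000]
B = K⁻¹H; ‖b₁‖=1.100303, ‖b₂‖=1.100303; λ = 2/(‖b₁‖+‖b₂‖) = 0.908841, sign → tz>0 ⇒ λ=+0.908841
r₁ = λ·B[:,0] = (+0.99534,+0.08390,+0.04761); r₂ = λ·B[:,1] = (-0.08849,+0.99059,+0.10441)
r₃ = r₁×r₂ = (-0.03840,-0.10814,+0.99339); SVD([r₁ r₂ r₃]) → R = UVᵀ:
  R  [+0.99534 -0.08849 -0.03840]
  R  [+0.08390 +0.99059 -0.10814]
  R  [+0.04761 +0.10441 +0.99339]
t = (+0.01710, +0.08654, +0.90884) m
tr R = 2.979321; θ = arccos((tr R − 1)/2) = 0.143928 rad = 8.246°
axis k = ((R−Rᵀ)₃₂, (R−Rᵀ)₁₃, (R−Rᵀ)₂₁) / (2 sinθ) = (+0.740931, -0.299818, +0.600941)
rvec = θ·k = (+0.106641, -0.043152, +0.086492)

rvec=(0.1066, -0.0432, 0.0865) tvec=(0.0171, 0.0865, 0.9088)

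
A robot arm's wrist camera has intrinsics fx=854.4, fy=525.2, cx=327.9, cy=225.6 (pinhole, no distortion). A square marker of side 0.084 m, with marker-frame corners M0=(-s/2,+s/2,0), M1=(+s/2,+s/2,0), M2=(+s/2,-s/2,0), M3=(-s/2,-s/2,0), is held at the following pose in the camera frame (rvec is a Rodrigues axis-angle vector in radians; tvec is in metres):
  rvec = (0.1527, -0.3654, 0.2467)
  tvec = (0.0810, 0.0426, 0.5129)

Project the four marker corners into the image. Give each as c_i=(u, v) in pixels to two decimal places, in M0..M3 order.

c0=(382.18, 303.10) c1=(500.85, 316.00) c2=(540.02, 236.80) c3=(421.74, 218.67)

Intrinsics K: fx=854.4, fy=525.2, cx=327.9, cy=225.6
Marker side s = 0.084 m; corners in marker frame (Z=0):
  M0 = (-0.0420, +0.0420, 0)
  M1 = (+0.0420, +0.0420, 0)
  M2 = (+0.0420, -0.0420, 0)
  M3 = (-0.0420, -0.0420, 0)
rvec = (0.1527, -0.3654, 0.2467), |rvec| = θ = 0.46658 rad = 26.733°
Rodrigues: sinθ=0.44983, 1−cosθ=0.10689; R = I + sinθ·[k]× + (1−cosθ)·[k]×²:
    [+0.90456 -0.26524 -0.33379]
    [+0.21045 +0.95867 -0.19148]
    [+0.37078 +0.10296 +0.92300]
t = (0.0810, 0.0426, 0.5129) m
M0: Pc = R·M0+t = (+0.03187, +0.07403, +0.50165); u = 854.4·(+0.03187)/0.50165 + 327.9 = 382.1772, v = 525.2·(+0.07403)/0.50165 + 225.6 = 303.1001
M1: Pc = R·M1+t = (+0.10785, +0.09170, +0.53280); u = 854.4·(+0.10785)/0.53280 + 327.9 = 500.8519, v = 525.2·(+0.09170)/0.53280 + 225.6 = 315.9954
M2: Pc = R·M2+t = (+0.13013, +0.01117, +0.52415); u = 854.4·(+0.13013)/0.52415 + 327.9 = 540.0241, v = 525.2·(+0.01117)/0.52415 + 225.6 = 236.7972
M3: Pc = R·M3+t = (+0.05415, -0.00650, +0.49300); u = 854.4·(+0.05415)/0.49300 + 327.9 = 421.7424, v = 525.2·(-0.00650)/0.49300 + 225.6 = 218.6723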